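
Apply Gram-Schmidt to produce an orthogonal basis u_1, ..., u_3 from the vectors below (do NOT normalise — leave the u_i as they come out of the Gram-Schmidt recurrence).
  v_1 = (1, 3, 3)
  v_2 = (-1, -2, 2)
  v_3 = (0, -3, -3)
Orthogonal basis:
  u_1 = (1, 3, 3)
  u_2 = (-18/19, -35/19, 41/19)
  u_3 = (72/85, -6/17, 6/85)

Apply the Gram-Schmidt recurrence
  u_1 = v_1
  u_i = v_i − Σ_{j<i} ((v_i · u_j) / (u_j · u_j)) · u_j.

Step by step this gives:
  u_1 = (1, 3, 3)
  u_2 = (-18/19, -35/19, 41/19)
  u_3 = (72/85, -6/17, 6/85)

Orthogonality check:
  u_2 · u_1 = 0 (should be 0)
  u_3 · u_1 = 0 (should be 0)
  u_3 · u_2 = 0 (should be 0)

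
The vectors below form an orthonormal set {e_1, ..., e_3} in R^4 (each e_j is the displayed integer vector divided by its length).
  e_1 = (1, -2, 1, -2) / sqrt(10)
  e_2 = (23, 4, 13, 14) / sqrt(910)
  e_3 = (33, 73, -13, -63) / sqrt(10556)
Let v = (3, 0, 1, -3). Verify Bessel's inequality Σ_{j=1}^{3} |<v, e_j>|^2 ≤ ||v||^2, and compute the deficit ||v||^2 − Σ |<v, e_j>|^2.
Σ |<v, e_j>|^2 = 2195/116; ||v||^2 = 19; deficit = 9/116

Write each e_j = u_j / sqrt(<u_j, u_j>) where u_j is the displayed integer vector. Then <v, e_j> = <v, u_j> / sqrt(<u_j, u_j>), so |<v, e_j>|^2 = <v, u_j>^2 / <u_j, u_j>.
Coefficients: <v, e_1> = 10/sqrt(10), <v, e_2> = 40/sqrt(910), <v, e_3> = 275/sqrt(10556).
Square and sum: Σ |<v, e_j>|^2 = 2195/116.
Compute ||v||^2 = v·v = 19.
Deficit = 19 − 2195/116 = 9/116 ≥ 0, confirming Bessel's inequality. (The deficit equals ||v − Σ <v,e_j> e_j||^2, the squared distance from v to span{e_j}.)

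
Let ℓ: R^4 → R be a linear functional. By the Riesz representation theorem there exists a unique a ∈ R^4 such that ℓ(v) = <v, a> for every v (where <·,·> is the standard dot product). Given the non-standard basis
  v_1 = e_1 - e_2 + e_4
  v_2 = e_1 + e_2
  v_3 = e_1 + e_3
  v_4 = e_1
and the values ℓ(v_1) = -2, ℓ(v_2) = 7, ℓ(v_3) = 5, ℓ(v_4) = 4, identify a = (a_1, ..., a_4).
a = (4, 3, 1, -3)

Write a = (a_1, ..., a_4) in the standard basis. For each basis vector v_i, ℓ(v_i) = <v_i, a> is a linear equation in the a_j's. Collect the n equations into a matrix system V a = ℓ, where row i of V is v_i (expressed in the standard basis). Since V is invertible (lower-triangular with 1s on the diagonal, up to permutation), solve by back-substitution:
  V =
[[1, -1, 0, 1],
 [1, 1, 0, 0],
 [1, 0, 1, 0],
 [1, 0, 0, 0]]
  V a = (-2, 7, 5, 4)
Solving gives a = (4, 3, 1, -3).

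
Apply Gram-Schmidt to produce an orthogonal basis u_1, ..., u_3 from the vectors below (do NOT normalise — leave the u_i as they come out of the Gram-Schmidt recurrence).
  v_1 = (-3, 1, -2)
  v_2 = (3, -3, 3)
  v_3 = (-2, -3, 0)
Orthogonal basis:
  u_1 = (-3, 1, -2)
  u_2 = (-6/7, -12/7, 3/7)
  u_3 = (1/6, -1/6, -1/3)

Apply the Gram-Schmidt recurrence
  u_1 = v_1
  u_i = v_i − Σ_{j<i} ((v_i · u_j) / (u_j · u_j)) · u_j.

Step by step this gives:
  u_1 = (-3, 1, -2)
  u_2 = (-6/7, -12/7, 3/7)
  u_3 = (1/6, -1/6, -1/3)

Orthogonality check:
  u_2 · u_1 = 0 (should be 0)
  u_3 · u_1 = 0 (should be 0)
  u_3 · u_2 = 0 (should be 0)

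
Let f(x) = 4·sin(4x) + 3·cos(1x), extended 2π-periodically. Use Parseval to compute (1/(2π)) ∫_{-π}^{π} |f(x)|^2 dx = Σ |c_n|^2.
Σ |c_n|^2 = 25/2

Expand |f|^2 and use orthogonality of {sin(nx), cos(mx)} on [-π, π]:
  ∫_{-π}^{π} sin(nx)^2 dx = π, ∫ cos(mx)^2 dx = π, and cross terms integrate to 0.
So ∫_{-π}^{π} f(x)^2 dx = 4^2 · π + 3^2 · π = (16 + 9)π.
Divide by 2π: (16 + 9)/2 = 25/2.
By Parseval, this equals Σ |c_n|^2.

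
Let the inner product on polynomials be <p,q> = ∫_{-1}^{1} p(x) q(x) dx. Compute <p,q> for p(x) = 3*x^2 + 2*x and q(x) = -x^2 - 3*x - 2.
<p,q> = -46/5

Expand the product: p(x)·q(x) = -3*x^4 - 11*x^3 - 12*x^2 - 4*x.
∫_{-1}^{1} of each monomial x^k gives [2/(k+1) if k even, 0 if k odd]. Integrating term-by-term (or equivalently evaluating the antiderivative F(x) = -3*x^5/5 - 11*x^4/4 - 4*x^3 - 2*x^2 at the endpoints):
  F(1) − F(−1) = -187/20 − (-3/20) = -46/5.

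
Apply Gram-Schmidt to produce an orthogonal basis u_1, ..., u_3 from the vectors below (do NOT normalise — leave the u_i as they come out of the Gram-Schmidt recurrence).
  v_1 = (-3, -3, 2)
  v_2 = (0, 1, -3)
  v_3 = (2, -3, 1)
Orthogonal basis:
  u_1 = (-3, -3, 2)
  u_2 = (-27/22, -5/22, -24/11)
  u_3 = (266/139, -342/139, -114/139)

Apply the Gram-Schmidt recurrence
  u_1 = v_1
  u_i = v_i − Σ_{j<i} ((v_i · u_j) / (u_j · u_j)) · u_j.

Step by step this gives:
  u_1 = (-3, -3, 2)
  u_2 = (-27/22, -5/22, -24/11)
  u_3 = (266/139, -342/139, -114/139)

Orthogonality check:
  u_2 · u_1 = 0 (should be 0)
  u_3 · u_1 = 0 (should be 0)
  u_3 · u_2 = 0 (should be 0)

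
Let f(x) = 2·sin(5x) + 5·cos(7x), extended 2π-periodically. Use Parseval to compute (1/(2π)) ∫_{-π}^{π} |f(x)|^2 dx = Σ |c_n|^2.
Σ |c_n|^2 = 29/2

Expand |f|^2 and use orthogonality of {sin(nx), cos(mx)} on [-π, π]:
  ∫_{-π}^{π} sin(nx)^2 dx = π, ∫ cos(mx)^2 dx = π, and cross terms integrate to 0.
So ∫_{-π}^{π} f(x)^2 dx = 2^2 · π + 5^2 · π = (4 + 25)π.
Divide by 2π: (4 + 25)/2 = 29/2.
By Parseval, this equals Σ |c_n|^2.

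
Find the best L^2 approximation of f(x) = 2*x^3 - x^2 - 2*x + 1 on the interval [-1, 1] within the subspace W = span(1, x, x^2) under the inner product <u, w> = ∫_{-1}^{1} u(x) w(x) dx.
g(x) = -x^2 - 4*x/5 + 1

The best approximation g ∈ W is the orthogonal projection of f onto W. Writing g = a_0 + a_1 x + a_2 x^2, the coefficients solve the normal equations G · a = b where
  G_{ij} = <φ_i, φ_j> and b_i = <f, φ_i>, with φ_0 = 1, φ_1 = x, φ_2 = x^2.
G =
  [2, 0, 2/3]
  [0, 2/3, 0]
  [2/3, 0, 2/5],
b = (4/3, -8/15, 4/15).
Solving gives a_0 = 1, a_1 = -4/5, a_2 = -1, so
  g(x) = -x^2 - 4*x/5 + 1.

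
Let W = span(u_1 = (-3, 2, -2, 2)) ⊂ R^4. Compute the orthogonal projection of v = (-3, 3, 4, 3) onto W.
proj_W(v) = (-13/7, 26/21, -26/21, 26/21)

Set up U = [u_1 | ... | u_1] ∈ R^(4×1). The projector onto W = col(U) is P = U (U^T U)^(-1) U^T.
Compute U^T U =
  [21],
and U^T v = (13).
Solve U^T U · c = U^T v for the coefficients: c = (13/21). The projection is proj_W(v) = U c.
Check: (v - proj_W(v)) · u_1 = 0  (should be 0).
Result: proj_W(v) = (-13/7, 26/21, -26/21, 26/21).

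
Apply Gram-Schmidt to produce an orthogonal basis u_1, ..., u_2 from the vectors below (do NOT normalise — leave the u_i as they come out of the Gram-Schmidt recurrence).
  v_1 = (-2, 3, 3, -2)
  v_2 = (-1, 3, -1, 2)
Orthogonal basis:
  u_1 = (-2, 3, 3, -2)
  u_2 = (-9/13, 33/13, -19/13, 30/13)

Apply the Gram-Schmidt recurrence
  u_1 = v_1
  u_i = v_i − Σ_{j<i} ((v_i · u_j) / (u_j · u_j)) · u_j.

Step by step this gives:
  u_1 = (-2, 3, 3, -2)
  u_2 = (-9/13, 33/13, -19/13, 30/13)

Orthogonality check:
  u_2 · u_1 = 0 (should be 0)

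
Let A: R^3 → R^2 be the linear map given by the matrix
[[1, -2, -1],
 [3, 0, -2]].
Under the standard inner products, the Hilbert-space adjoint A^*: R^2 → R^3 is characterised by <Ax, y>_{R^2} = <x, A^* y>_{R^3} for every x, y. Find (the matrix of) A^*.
A^* = A^T =
[[1, 3],
 [-2, 0],
 [-1, -2]]

For real matrices with standard dot products, the defining identity <Ax, y> = <x, A^* y> gives (Ax)^T y = x^T (A^*) y, i.e. x^T A^T y = x^T (A^*) y. Since this holds for all x, y, we must have A^* = A^T. Therefore
A^* =
[[1, 3],
 [-2, 0],
 [-1, -2]].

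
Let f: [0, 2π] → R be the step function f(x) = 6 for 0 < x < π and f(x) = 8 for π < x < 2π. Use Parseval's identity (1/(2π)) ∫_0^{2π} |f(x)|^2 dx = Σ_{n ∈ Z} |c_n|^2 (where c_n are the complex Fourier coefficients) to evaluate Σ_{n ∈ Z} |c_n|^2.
Σ |c_n|^2 = 50

Parseval equates the L^2 energy of f (normalised by 1/(2π)) with the ℓ^2 sum of its Fourier coefficients: (1/(2π)) ∫_0^{2π} |f|^2 = Σ |c_n|^2.
Compute the left side: (1/(2π)) [∫_0^π 6^2 dx + ∫_π^{2π} 8^2 dx] = (1/(2π)) · (36π + 64π) = (36 + 64)/2 = 50.
So Σ_{n ∈ Z} |c_n|^2 = 50.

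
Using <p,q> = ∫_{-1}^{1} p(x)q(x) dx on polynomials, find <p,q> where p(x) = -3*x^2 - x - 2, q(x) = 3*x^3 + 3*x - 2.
<p,q> = 44/5

Expand the product: p(x)·q(x) = -9*x^5 - 3*x^4 - 15*x^3 + 3*x^2 - 4*x + 4.
∫_{-1}^{1} of each monomial x^k gives [2/(k+1) if k even, 0 if k odd]. Integrating term-by-term (or equivalently evaluating the antiderivative F(x) = -3*x^6/2 - 3*x^5/5 - 15*x^4/4 + x^3 - 2*x^2 + 4*x at the endpoints):
  F(1) − F(−1) = -57/20 − (-233/20) = 44/5.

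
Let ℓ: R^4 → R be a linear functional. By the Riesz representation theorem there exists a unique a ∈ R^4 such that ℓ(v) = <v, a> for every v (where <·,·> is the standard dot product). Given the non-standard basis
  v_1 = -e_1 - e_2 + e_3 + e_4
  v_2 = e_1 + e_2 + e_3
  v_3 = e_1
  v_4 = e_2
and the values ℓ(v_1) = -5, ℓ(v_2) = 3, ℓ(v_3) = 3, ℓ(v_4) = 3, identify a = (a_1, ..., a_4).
a = (3, 3, -3, 4)

Write a = (a_1, ..., a_4) in the standard basis. For each basis vector v_i, ℓ(v_i) = <v_i, a> is a linear equation in the a_j's. Collect the n equations into a matrix system V a = ℓ, where row i of V is v_i (expressed in the standard basis). Since V is invertible (lower-triangular with 1s on the diagonal, up to permutation), solve by back-substitution:
  V =
[[-1, -1, 1, 1],
 [1, 1, 1, 0],
 [1, 0, 0, 0],
 [0, 1, 0, 0]]
  V a = (-5, 3, 3, 3)
Solving gives a = (3, 3, -3, 4).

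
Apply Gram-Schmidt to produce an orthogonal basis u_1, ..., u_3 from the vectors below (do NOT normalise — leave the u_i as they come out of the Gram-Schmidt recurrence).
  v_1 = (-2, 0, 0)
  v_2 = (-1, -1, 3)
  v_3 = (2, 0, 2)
Orthogonal basis:
  u_1 = (-2, 0, 0)
  u_2 = (0, -1, 3)
  u_3 = (0, 3/5, 1/5)

Apply the Gram-Schmidt recurrence
  u_1 = v_1
  u_i = v_i − Σ_{j<i} ((v_i · u_j) / (u_j · u_j)) · u_j.

Step by step this gives:
  u_1 = (-2, 0, 0)
  u_2 = (0, -1, 3)
  u_3 = (0, 3/5, 1/5)

Orthogonality check:
  u_2 · u_1 = 0 (should be 0)
  u_3 · u_1 = 0 (should be 0)
  u_3 · u_2 = 0 (should be 0)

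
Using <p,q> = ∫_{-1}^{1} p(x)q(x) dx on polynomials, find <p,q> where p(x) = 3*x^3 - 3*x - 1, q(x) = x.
<p,q> = -4/5

Expand the product: p(x)·q(x) = 3*x^4 - 3*x^2 - x.
∫_{-1}^{1} of each monomial x^k gives [2/(k+1) if k even, 0 if k odd]. Integrating term-by-term (or equivalently evaluating the antiderivative F(x) = 3*x^5/5 - x^3 - x^2/2 at the endpoints):
  F(1) − F(−1) = -9/10 − (-1/10) = -4/5.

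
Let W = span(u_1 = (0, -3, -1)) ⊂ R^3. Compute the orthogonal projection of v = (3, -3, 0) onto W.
proj_W(v) = (0, -27/10, -9/10)

Set up U = [u_1 | ... | u_1] ∈ R^(3×1). The projector onto W = col(U) is P = U (U^T U)^(-1) U^T.
Compute U^T U =
  [10],
and U^T v = (9).
Solve U^T U · c = U^T v for the coefficients: c = (9/10). The projection is proj_W(v) = U c.
Check: (v - proj_W(v)) · u_1 = 0  (should be 0).
Result: proj_W(v) = (0, -27/10, -9/10).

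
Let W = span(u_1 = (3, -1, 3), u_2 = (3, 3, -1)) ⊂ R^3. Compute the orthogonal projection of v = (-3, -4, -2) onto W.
proj_W(v) = (-45/11, -26/11, -4/11)

Set up U = [u_1 | ... | u_2] ∈ R^(3×2). The projector onto W = col(U) is P = U (U^T U)^(-1) U^T.
Compute U^T U =
  [19, 3]
  [3, 19],
and U^T v = (-11, -19).
Solve U^T U · c = U^T v for the coefficients: c = (-19/44, -41/44). The projection is proj_W(v) = U c.
Check: (v - proj_W(v)) · u_1 = 0  (should be 0).
Check: (v - proj_W(v)) · u_2 = 0  (should be 0).
Result: proj_W(v) = (-45/11, -26/11, -4/11).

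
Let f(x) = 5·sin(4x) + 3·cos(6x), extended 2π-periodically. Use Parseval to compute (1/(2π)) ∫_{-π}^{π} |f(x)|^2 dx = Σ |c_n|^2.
Σ |c_n|^2 = 17

Expand |f|^2 and use orthogonality of {sin(nx), cos(mx)} on [-π, π]:
  ∫_{-π}^{π} sin(nx)^2 dx = π, ∫ cos(mx)^2 dx = π, and cross terms integrate to 0.
So ∫_{-π}^{π} f(x)^2 dx = 5^2 · π + 3^2 · π = (25 + 9)π.
Divide by 2π: (25 + 9)/2 = 17.
By Parseval, this equals Σ |c_n|^2.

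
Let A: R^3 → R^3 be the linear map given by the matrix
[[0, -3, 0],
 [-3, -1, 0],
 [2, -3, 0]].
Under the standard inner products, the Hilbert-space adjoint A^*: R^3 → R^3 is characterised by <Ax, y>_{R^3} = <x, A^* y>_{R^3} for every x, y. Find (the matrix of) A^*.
A^* = A^T =
[[0, -3, 2],
 [-3, -1, -3],
 [0, 0, 0]]

For real matrices with standard dot products, the defining identity <Ax, y> = <x, A^* y> gives (Ax)^T y = x^T (A^*) y, i.e. x^T A^T y = x^T (A^*) y. Since this holds for all x, y, we must have A^* = A^T. Therefore
A^* =
[[0, -3, 2],
 [-3, -1, -3],
 [0, 0, 0]].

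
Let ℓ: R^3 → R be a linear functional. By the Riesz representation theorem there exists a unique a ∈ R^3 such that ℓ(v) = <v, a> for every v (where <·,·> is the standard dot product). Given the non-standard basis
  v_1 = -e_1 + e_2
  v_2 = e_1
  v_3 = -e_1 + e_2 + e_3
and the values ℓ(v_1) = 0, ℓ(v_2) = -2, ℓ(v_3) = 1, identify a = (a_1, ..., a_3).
a = (-2, -2, 1)

Write a = (a_1, ..., a_3) in the standard basis. For each basis vector v_i, ℓ(v_i) = <v_i, a> is a linear equation in the a_j's. Collect the n equations into a matrix system V a = ℓ, where row i of V is v_i (expressed in the standard basis). Since V is invertible (lower-triangular with 1s on the diagonal, up to permutation), solve by back-substitution:
  V =
[[-1, 1, 0],
 [1, 0, 0],
 [-1, 1, 1]]
  V a = (0, -2, 1)
Solving gives a = (-2, -2, 1).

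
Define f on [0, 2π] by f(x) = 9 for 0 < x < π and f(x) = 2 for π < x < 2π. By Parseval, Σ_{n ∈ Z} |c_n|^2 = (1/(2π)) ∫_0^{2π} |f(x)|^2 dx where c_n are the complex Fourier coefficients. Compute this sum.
Σ |c_n|^2 = 85/2

Parseval equates the L^2 energy of f (normalised by 1/(2π)) with the ℓ^2 sum of its Fourier coefficients: (1/(2π)) ∫_0^{2π} |f|^2 = Σ |c_n|^2.
Compute the left side: (1/(2π)) [∫_0^π 9^2 dx + ∫_π^{2π} 2^2 dx] = (1/(2π)) · (81π + 4π) = (81 + 4)/2 = 85/2.
So Σ_{n ∈ Z} |c_n|^2 = 85/2.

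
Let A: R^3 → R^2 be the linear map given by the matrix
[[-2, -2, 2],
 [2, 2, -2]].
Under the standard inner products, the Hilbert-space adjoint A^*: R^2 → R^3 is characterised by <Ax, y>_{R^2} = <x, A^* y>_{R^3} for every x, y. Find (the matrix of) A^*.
A^* = A^T =
[[-2, 2],
 [-2, 2],
 [2, -2]]

For real matrices with standard dot products, the defining identity <Ax, y> = <x, A^* y> gives (Ax)^T y = x^T (A^*) y, i.e. x^T A^T y = x^T (A^*) y. Since this holds for all x, y, we must have A^* = A^T. Therefore
A^* =
[[-2, 2],
 [-2, 2],
 [2, -2]].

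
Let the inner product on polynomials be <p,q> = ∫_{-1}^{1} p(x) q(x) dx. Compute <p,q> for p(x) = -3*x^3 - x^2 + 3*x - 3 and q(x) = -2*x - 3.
<p,q> = 92/5

Expand the product: p(x)·q(x) = 6*x^4 + 11*x^3 - 3*x^2 - 3*x + 9.
∫_{-1}^{1} of each monomial x^k gives [2/(k+1) if k even, 0 if k odd]. Integrating term-by-term (or equivalently evaluating the antiderivative F(x) = 6*x^5/5 + 11*x^4/4 - x^3 - 3*x^2/2 + 9*x at the endpoints):
  F(1) − F(−1) = 209/20 − (-159/20) = 92/5.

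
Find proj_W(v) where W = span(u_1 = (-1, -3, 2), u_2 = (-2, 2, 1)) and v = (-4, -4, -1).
proj_W(v) = (-76/61, -172/61, 131/61)

Set up U = [u_1 | ... | u_2] ∈ R^(3×2). The projector onto W = col(U) is P = U (U^T U)^(-1) U^T.
Compute U^T U =
  [14, -2]
  [-2, 9],
and U^T v = (14, -1).
Solve U^T U · c = U^T v for the coefficients: c = (62/61, 7/61). The projection is proj_W(v) = U c.
Check: (v - proj_W(v)) · u_1 = 0  (should be 0).
Check: (v - proj_W(v)) · u_2 = 0  (should be 0).
Result: proj_W(v) = (-76/61, -172/61, 131/61).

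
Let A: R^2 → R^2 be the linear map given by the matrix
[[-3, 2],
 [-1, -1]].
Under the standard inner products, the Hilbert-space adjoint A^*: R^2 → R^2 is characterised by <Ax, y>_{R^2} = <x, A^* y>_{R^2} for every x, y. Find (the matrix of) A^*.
A^* = A^T =
[[-3, -1],
 [2, -1]]

For real matrices with standard dot products, the defining identity <Ax, y> = <x, A^* y> gives (Ax)^T y = x^T (A^*) y, i.e. x^T A^T y = x^T (A^*) y. Since this holds for all x, y, we must have A^* = A^T. Therefore
A^* =
[[-3, -1],
 [2, -1]].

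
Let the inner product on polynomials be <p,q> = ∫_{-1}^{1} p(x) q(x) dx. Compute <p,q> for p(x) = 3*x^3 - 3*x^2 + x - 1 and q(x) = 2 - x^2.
<p,q> = -92/15

Expand the product: p(x)·q(x) = -3*x^5 + 3*x^4 + 5*x^3 - 5*x^2 + 2*x - 2.
∫_{-1}^{1} of each monomial x^k gives [2/(k+1) if k even, 0 if k odd]. Integrating term-by-term (or equivalently evaluating the antiderivative F(x) = -x^6/2 + 3*x^5/5 + 5*x^4/4 - 5*x^3/3 + x^2 - 2*x at the endpoints):
  F(1) − F(−1) = -79/60 − (289/60) = -92/15.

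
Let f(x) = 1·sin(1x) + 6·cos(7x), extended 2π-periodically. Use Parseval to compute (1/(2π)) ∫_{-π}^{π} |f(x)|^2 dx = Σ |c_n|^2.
Σ |c_n|^2 = 37/2

Expand |f|^2 and use orthogonality of {sin(nx), cos(mx)} on [-π, π]:
  ∫_{-π}^{π} sin(nx)^2 dx = π, ∫ cos(mx)^2 dx = π, and cross terms integrate to 0.
So ∫_{-π}^{π} f(x)^2 dx = 1^2 · π + 6^2 · π = (1 + 36)π.
Divide by 2π: (1 + 36)/2 = 37/2.
By Parseval, this equals Σ |c_n|^2.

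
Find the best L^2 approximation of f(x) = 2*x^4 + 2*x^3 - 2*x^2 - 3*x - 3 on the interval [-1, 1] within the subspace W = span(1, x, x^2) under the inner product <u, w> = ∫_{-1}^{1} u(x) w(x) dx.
g(x) = -2*x^2/7 - 9*x/5 - 111/35

The best approximation g ∈ W is the orthogonal projection of f onto W. Writing g = a_0 + a_1 x + a_2 x^2, the coefficients solve the normal equations G · a = b where
  G_{ij} = <φ_i, φ_j> and b_i = <f, φ_i>, with φ_0 = 1, φ_1 = x, φ_2 = x^2.
G =
  [2, 0, 2/3]
  [0, 2/3, 0]
  [2/3, 0, 2/5],
b = (-98/15, -6/5, -78/35).
Solving gives a_0 = -111/35, a_1 = -9/5, a_2 = -2/7, so
  g(x) = -2*x^2/7 - 9*x/5 - 111/35.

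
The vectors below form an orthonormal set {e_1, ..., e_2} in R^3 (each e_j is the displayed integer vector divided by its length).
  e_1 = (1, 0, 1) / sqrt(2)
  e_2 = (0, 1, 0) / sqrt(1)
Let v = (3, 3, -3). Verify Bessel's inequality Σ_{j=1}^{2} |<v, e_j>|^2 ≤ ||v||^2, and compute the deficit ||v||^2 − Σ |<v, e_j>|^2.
Σ |<v, e_j>|^2 = 9; ||v||^2 = 27; deficit = 18

Write each e_j = u_j / sqrt(<u_j, u_j>) where u_j is the displayed integer vector. Then <v, e_j> = <v, u_j> / sqrt(<u_j, u_j>), so |<v, e_j>|^2 = <v, u_j>^2 / <u_j, u_j>.
Coefficients: <v, e_1> = 0/sqrt(2), <v, e_2> = 3/sqrt(1).
Square and sum: Σ |<v, e_j>|^2 = 9.
Compute ||v||^2 = v·v = 27.
Deficit = 27 − 9 = 18 ≥ 0, confirming Bessel's inequality. (The deficit equals ||v − Σ <v,e_j> e_j||^2, the squared distance from v to span{e_j}.)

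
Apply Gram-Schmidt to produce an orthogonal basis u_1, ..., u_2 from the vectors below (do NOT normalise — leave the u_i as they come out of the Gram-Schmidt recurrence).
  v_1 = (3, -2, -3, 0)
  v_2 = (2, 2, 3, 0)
Orthogonal basis:
  u_1 = (3, -2, -3, 0)
  u_2 = (65/22, 15/11, 45/22, 0)

Apply the Gram-Schmidt recurrence
  u_1 = v_1
  u_i = v_i − Σ_{j<i} ((v_i · u_j) / (u_j · u_j)) · u_j.

Step by step this gives:
  u_1 = (3, -2, -3, 0)
  u_2 = (65/22, 15/11, 45/22, 0)

Orthogonality check:
  u_2 · u_1 = 0 (should be 0)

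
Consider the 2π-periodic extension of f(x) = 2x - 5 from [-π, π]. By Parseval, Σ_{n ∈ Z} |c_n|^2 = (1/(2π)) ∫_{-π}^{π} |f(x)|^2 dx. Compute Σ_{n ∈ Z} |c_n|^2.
Σ |c_n|^2 = 4π^2/3 + 25

Expand and integrate term by term over [-π, π]:
  ∫ (2x)^2 dx = 4·(2π^3/3); ∫ 2·2·(-5)·x dx = 0 (odd integrand); ∫ (-5)^2 dx = 25·2π.
So (1/(2π)) ∫_{-π}^{π} (2x - 5)^2 dx = 4π^2/3 + 25 = 4π^2/3 + 25.
Parseval ⇒ Σ |c_n|^2 = 4π^2/3 + 25.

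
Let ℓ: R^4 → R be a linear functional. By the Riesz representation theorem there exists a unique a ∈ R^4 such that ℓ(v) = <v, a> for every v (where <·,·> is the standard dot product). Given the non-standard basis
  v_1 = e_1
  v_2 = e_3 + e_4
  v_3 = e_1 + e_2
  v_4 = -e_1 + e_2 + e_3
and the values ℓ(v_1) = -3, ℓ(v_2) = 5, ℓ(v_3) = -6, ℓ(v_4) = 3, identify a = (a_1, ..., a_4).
a = (-3, -3, 3, 2)

Write a = (a_1, ..., a_4) in the standard basis. For each basis vector v_i, ℓ(v_i) = <v_i, a> is a linear equation in the a_j's. Collect the n equations into a matrix system V a = ℓ, where row i of V is v_i (expressed in the standard basis). Since V is invertible (lower-triangular with 1s on the diagonal, up to permutation), solve by back-substitution:
  V =
[[1, 0, 0, 0],
 [0, 0, 1, 1],
 [1, 1, 0, 0],
 [-1, 1, 1, 0]]
  V a = (-3, 5, -6, 3)
Solving gives a = (-3, -3, 3, 2).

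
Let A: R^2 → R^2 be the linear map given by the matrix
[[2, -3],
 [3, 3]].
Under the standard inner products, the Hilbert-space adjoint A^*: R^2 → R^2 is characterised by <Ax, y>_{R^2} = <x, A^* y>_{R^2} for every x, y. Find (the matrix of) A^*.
A^* = A^T =
[[2, 3],
 [-3, 3]]

For real matrices with standard dot products, the defining identity <Ax, y> = <x, A^* y> gives (Ax)^T y = x^T (A^*) y, i.e. x^T A^T y = x^T (A^*) y. Since this holds for all x, y, we must have A^* = A^T. Therefore
A^* =
[[2, 3],
 [-3, 3]].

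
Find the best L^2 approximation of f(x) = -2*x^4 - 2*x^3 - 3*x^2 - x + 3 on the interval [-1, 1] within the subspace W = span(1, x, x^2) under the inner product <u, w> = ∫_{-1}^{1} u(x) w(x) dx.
g(x) = -33*x^2/7 - 11*x/5 + 111/35

The best approximation g ∈ W is the orthogonal projection of f onto W. Writing g = a_0 + a_1 x + a_2 x^2, the coefficients solve the normal equations G · a = b where
  G_{ij} = <φ_i, φ_j> and b_i = <f, φ_i>, with φ_0 = 1, φ_1 = x, φ_2 = x^2.
G =
  [2, 0, 2/3]
  [0, 2/3, 0]
  [2/3, 0, 2/5],
b = (16/5, -22/15, 8/35).
Solving gives a_0 = 111/35, a_1 = -11/5, a_2 = -33/7, so
  g(x) = -33*x^2/7 - 11*x/5 + 111/35.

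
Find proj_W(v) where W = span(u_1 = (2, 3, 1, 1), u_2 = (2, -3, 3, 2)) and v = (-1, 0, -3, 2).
proj_W(v) = (-61/65, 27/130, -131/130, -48/65)

Set up U = [u_1 | ... | u_2] ∈ R^(4×2). The projector onto W = col(U) is P = U (U^T U)^(-1) U^T.
Compute U^T U =
  [15, 0]
  [0, 26],
and U^T v = (-3, -7).
Solve U^T U · c = U^T v for the coefficients: c = (-1/5, -7/26). The projection is proj_W(v) = U c.
Check: (v - proj_W(v)) · u_1 = 0  (should be 0).
Check: (v - proj_W(v)) · u_2 = 0  (should be 0).
Result: proj_W(v) = (-61/65, 27/130, -131/130, -48/65).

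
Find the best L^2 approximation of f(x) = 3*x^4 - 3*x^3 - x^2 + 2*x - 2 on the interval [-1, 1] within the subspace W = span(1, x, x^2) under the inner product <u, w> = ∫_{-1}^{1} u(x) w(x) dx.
g(x) = 11*x^2/7 + x/5 - 79/35

The best approximation g ∈ W is the orthogonal projection of f onto W. Writing g = a_0 + a_1 x + a_2 x^2, the coefficients solve the normal equations G · a = b where
  G_{ij} = <φ_i, φ_j> and b_i = <f, φ_i>, with φ_0 = 1, φ_1 = x, φ_2 = x^2.
G =
  [2, 0, 2/3]
  [0, 2/3, 0]
  [2/3, 0, 2/5],
b = (-52/15, 2/15, -92/105).
Solving gives a_0 = -79/35, a_1 = 1/5, a_2 = 11/7, so
  g(x) = 11*x^2/7 + x/5 - 79/35.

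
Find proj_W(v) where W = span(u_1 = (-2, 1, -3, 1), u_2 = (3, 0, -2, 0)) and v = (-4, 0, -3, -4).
proj_W(v) = (-608/195, 13/15, -109/65, 13/15)

Set up U = [u_1 | ... | u_2] ∈ R^(4×2). The projector onto W = col(U) is P = U (U^T U)^(-1) U^T.
Compute U^T U =
  [15, 0]
  [0, 13],
and U^T v = (13, -6).
Solve U^T U · c = U^T v for the coefficients: c = (13/15, -6/13). The projection is proj_W(v) = U c.
Check: (v - proj_W(v)) · u_1 = 0  (should be 0).
Check: (v - proj_W(v)) · u_2 = 0  (should be 0).
Result: proj_W(v) = (-608/195, 13/15, -109/65, 13/15).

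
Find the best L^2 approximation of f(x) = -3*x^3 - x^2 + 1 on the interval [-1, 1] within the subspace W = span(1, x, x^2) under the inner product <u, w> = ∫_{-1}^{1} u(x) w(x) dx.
g(x) = -x^2 - 9*x/5 + 1

The best approximation g ∈ W is the orthogonal projection of f onto W. Writing g = a_0 + a_1 x + a_2 x^2, the coefficients solve the normal equations G · a = b where
  G_{ij} = <φ_i, φ_j> and b_i = <f, φ_i>, with φ_0 = 1, φ_1 = x, φ_2 = x^2.
G =
  [2, 0, 2/3]
  [0, 2/3, 0]
  [2/3, 0, 2/5],
b = (4/3, -6/5, 4/15).
Solving gives a_0 = 1, a_1 = -9/5, a_2 = -1, so
  g(x) = -x^2 - 9*x/5 + 1.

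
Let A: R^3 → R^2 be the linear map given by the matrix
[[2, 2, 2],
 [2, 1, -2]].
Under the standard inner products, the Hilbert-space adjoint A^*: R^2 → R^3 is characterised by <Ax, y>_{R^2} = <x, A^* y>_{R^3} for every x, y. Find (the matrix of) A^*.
A^* = A^T =
[[2, 2],
 [2, 1],
 [2, -2]]

For real matrices with standard dot products, the defining identity <Ax, y> = <x, A^* y> gives (Ax)^T y = x^T (A^*) y, i.e. x^T A^T y = x^T (A^*) y. Since this holds for all x, y, we must have A^* = A^T. Therefore
A^* =
[[2, 2],
 [2, 1],
 [2, -2]].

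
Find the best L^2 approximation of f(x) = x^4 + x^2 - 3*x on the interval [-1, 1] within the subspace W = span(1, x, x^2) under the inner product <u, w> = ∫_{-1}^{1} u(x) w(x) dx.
g(x) = 13*x^2/7 - 3*x - 3/35

The best approximation g ∈ W is the orthogonal projection of f onto W. Writing g = a_0 + a_1 x + a_2 x^2, the coefficients solve the normal equations G · a = b where
  G_{ij} = <φ_i, φ_j> and b_i = <f, φ_i>, with φ_0 = 1, φ_1 = x, φ_2 = x^2.
G =
  [2, 0, 2/3]
  [0, 2/3, 0]
  [2/3, 0, 2/5],
b = (16/15, -2, 24/35).
Solving gives a_0 = -3/35, a_1 = -3, a_2 = 13/7, so
  g(x) = 13*x^2/7 - 3*x - 3/35.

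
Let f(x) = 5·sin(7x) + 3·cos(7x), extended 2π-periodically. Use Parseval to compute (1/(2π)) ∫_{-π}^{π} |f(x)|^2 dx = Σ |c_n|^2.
Σ |c_n|^2 = 17

Expand |f|^2 and use orthogonality of {sin(nx), cos(mx)} on [-π, π]:
  ∫_{-π}^{π} sin(nx)^2 dx = π, ∫ cos(mx)^2 dx = π, and cross terms integrate to 0.
So ∫_{-π}^{π} f(x)^2 dx = 5^2 · π + 3^2 · π = (25 + 9)π.
Divide by 2π: (25 + 9)/2 = 17.
By Parseval, this equals Σ |c_n|^2.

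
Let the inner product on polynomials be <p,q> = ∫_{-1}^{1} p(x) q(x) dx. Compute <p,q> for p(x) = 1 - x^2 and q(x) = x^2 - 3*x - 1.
<p,q> = -16/15

Expand the product: p(x)·q(x) = -x^4 + 3*x^3 + 2*x^2 - 3*x - 1.
∫_{-1}^{1} of each monomial x^k gives [2/(k+1) if k even, 0 if k odd]. Integrating term-by-term (or equivalently evaluating the antiderivative F(x) = -x^5/5 + 3*x^4/4 + 2*x^3/3 - 3*x^2/2 - x at the endpoints):
  F(1) − F(−1) = -77/60 − (-13/60) = -16/15.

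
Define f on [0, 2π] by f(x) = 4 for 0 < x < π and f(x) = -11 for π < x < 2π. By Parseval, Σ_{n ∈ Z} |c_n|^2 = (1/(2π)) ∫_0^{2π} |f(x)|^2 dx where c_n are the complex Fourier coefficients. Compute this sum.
Σ |c_n|^2 = 137/2

Parseval equates the L^2 energy of f (normalised by 1/(2π)) with the ℓ^2 sum of its Fourier coefficients: (1/(2π)) ∫_0^{2π} |f|^2 = Σ |c_n|^2.
Compute the left side: (1/(2π)) [∫_0^π 4^2 dx + ∫_π^{2π} (-11)^2 dx] = (1/(2π)) · (16π + 121π) = (16 + 121)/2 = 137/2.
So Σ_{n ∈ Z} |c_n|^2 = 137/2.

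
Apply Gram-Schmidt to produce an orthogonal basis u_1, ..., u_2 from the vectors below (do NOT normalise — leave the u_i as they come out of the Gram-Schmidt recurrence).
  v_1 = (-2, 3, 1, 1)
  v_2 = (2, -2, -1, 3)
Orthogonal basis:
  u_1 = (-2, 3, 1, 1)
  u_2 = (14/15, -2/5, -7/15, 53/15)

Apply the Gram-Schmidt recurrence
  u_1 = v_1
  u_i = v_i − Σ_{j<i} ((v_i · u_j) / (u_j · u_j)) · u_j.

Step by step this gives:
  u_1 = (-2, 3, 1, 1)
  u_2 = (14/15, -2/5, -7/15, 53/15)

Orthogonality check:
  u_2 · u_1 = 0 (should be 0)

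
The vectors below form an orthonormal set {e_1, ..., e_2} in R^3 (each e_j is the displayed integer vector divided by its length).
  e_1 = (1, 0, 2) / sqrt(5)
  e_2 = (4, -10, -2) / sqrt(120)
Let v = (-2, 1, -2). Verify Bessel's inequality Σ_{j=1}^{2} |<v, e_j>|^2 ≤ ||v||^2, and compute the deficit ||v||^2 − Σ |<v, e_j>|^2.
Σ |<v, e_j>|^2 = 53/6; ||v||^2 = 9; deficit = 1/6

Write each e_j = u_j / sqrt(<u_j, u_j>) where u_j is the displayed integer vector. Then <v, e_j> = <v, u_j> / sqrt(<u_j, u_j>), so |<v, e_j>|^2 = <v, u_j>^2 / <u_j, u_j>.
Coefficients: <v, e_1> = -6/sqrt(5), <v, e_2> = -14/sqrt(120).
Square and sum: Σ |<v, e_j>|^2 = 53/6.
Compute ||v||^2 = v·v = 9.
Deficit = 9 − 53/6 = 1/6 ≥ 0, confirming Bessel's inequality. (The deficit equals ||v − Σ <v,e_j> e_j||^2, the squared distance from v to span{e_j}.)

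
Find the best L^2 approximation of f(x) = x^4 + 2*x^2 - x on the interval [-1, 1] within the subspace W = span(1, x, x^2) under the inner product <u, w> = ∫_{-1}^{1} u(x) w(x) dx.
g(x) = 20*x^2/7 - x - 3/35

The best approximation g ∈ W is the orthogonal projection of f onto W. Writing g = a_0 + a_1 x + a_2 x^2, the coefficients solve the normal equations G · a = b where
  G_{ij} = <φ_i, φ_j> and b_i = <f, φ_i>, with φ_0 = 1, φ_1 = x, φ_2 = x^2.
G =
  [2, 0, 2/3]
  [0, 2/3, 0]
  [2/3, 0, 2/5],
b = (26/15, -2/3, 38/35).
Solving gives a_0 = -3/35, a_1 = -1, a_2 = 20/7, so
  g(x) = 20*x^2/7 - x - 3/35.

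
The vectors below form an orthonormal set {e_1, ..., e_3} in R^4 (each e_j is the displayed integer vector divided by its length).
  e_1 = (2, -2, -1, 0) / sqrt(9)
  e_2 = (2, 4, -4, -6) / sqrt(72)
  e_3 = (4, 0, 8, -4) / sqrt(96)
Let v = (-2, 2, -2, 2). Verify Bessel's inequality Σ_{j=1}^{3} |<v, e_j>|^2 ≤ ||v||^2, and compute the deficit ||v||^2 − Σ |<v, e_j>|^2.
Σ |<v, e_j>|^2 = 44/3; ||v||^2 = 16; deficit = 4/3

Write each e_j = u_j / sqrt(<u_j, u_j>) where u_j is the displayed integer vector. Then <v, e_j> = <v, u_j> / sqrt(<u_j, u_j>), so |<v, e_j>|^2 = <v, u_j>^2 / <u_j, u_j>.
Coefficients: <v, e_1> = -6/sqrt(9), <v, e_2> = 0/sqrt(72), <v, e_3> = -32/sqrt(96).
Square and sum: Σ |<v, e_j>|^2 = 44/3.
Compute ||v||^2 = v·v = 16.
Deficit = 16 − 44/3 = 4/3 ≥ 0, confirming Bessel's inequality. (The deficit equals ||v − Σ <v,e_j> e_j||^2, the squared distance from v to span{e_j}.)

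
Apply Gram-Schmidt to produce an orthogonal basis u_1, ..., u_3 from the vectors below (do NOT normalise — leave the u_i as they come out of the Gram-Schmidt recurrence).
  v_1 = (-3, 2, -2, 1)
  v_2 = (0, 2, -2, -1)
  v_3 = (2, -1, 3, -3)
Orthogonal basis:
  u_1 = (-3, 2, -2, 1)
  u_2 = (7/6, 11/9, -11/9, -25/18)
  u_3 = (-128/113, 65/113, 161/113, -192/113)

Apply the Gram-Schmidt recurrence
  u_1 = v_1
  u_i = v_i − Σ_{j<i} ((v_i · u_j) / (u_j · u_j)) · u_j.

Step by step this gives:
  u_1 = (-3, 2, -2, 1)
  u_2 = (7/6, 11/9, -11/9, -25/18)
  u_3 = (-128/113, 65/113, 161/113, -192/113)

Orthogonality check:
  u_2 · u_1 = 0 (should be 0)
  u_3 · u_1 = 0 (should be 0)
  u_3 · u_2 = 0 (should be 0)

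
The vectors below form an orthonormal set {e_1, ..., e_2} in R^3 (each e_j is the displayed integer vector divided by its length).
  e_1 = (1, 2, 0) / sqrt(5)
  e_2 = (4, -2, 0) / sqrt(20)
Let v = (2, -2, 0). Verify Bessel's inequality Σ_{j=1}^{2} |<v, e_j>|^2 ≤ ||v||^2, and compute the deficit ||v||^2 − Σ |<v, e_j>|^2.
Σ |<v, e_j>|^2 = 8; ||v||^2 = 8; deficit = 0

Write each e_j = u_j / sqrt(<u_j, u_j>) where u_j is the displayed integer vector. Then <v, e_j> = <v, u_j> / sqrt(<u_j, u_j>), so |<v, e_j>|^2 = <v, u_j>^2 / <u_j, u_j>.
Coefficients: <v, e_1> = -2/sqrt(5), <v, e_2> = 12/sqrt(20).
Square and sum: Σ |<v, e_j>|^2 = 8.
Compute ||v||^2 = v·v = 8.
Deficit = 8 − 8 = 0 ≥ 0, confirming Bessel's inequality. (The deficit equals ||v − Σ <v,e_j> e_j||^2, the squared distance from v to span{e_j}.)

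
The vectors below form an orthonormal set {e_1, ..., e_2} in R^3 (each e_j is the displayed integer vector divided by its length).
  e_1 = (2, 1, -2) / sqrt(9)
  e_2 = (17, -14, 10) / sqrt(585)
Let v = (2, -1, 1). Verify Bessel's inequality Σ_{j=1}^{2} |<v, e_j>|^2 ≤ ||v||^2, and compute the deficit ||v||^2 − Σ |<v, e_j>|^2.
Σ |<v, e_j>|^2 = 381/65; ||v||^2 = 6; deficit = 9/65

Write each e_j = u_j / sqrt(<u_j, u_j>) where u_j is the displayed integer vector. Then <v, e_j> = <v, u_j> / sqrt(<u_j, u_j>), so |<v, e_j>|^2 = <v, u_j>^2 / <u_j, u_j>.
Coefficients: <v, e_1> = 1/sqrt(9), <v, e_2> = 58/sqrt(585).
Square and sum: Σ |<v, e_j>|^2 = 381/65.
Compute ||v||^2 = v·v = 6.
Deficit = 6 − 381/65 = 9/65 ≥ 0, confirming Bessel's inequality. (The deficit equals ||v − Σ <v,e_j> e_j||^2, the squared distance from v to span{e_j}.)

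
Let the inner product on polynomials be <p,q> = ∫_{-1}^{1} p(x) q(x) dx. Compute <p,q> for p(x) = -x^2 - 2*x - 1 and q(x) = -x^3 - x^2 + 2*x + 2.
<p,q> = -92/15

Expand the product: p(x)·q(x) = x^5 + 3*x^4 + x^3 - 5*x^2 - 6*x - 2.
∫_{-1}^{1} of each monomial x^k gives [2/(k+1) if k even, 0 if k odd]. Integrating term-by-term (or equivalently evaluating the antiderivative F(x) = x^6/6 + 3*x^5/5 + x^4/4 - 5*x^3/3 - 3*x^2 - 2*x at the endpoints):
  F(1) − F(−1) = -113/20 − (29/60) = -92/15.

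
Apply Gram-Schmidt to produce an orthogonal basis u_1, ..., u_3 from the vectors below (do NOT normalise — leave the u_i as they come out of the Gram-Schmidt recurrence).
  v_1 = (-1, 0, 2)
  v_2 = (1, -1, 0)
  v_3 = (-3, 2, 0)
Orthogonal basis:
  u_1 = (-1, 0, 2)
  u_2 = (4/5, -1, 2/5)
  u_3 = (-4/9, -4/9, -2/9)

Apply the Gram-Schmidt recurrence
  u_1 = v_1
  u_i = v_i − Σ_{j<i} ((v_i · u_j) / (u_j · u_j)) · u_j.

Step by step this gives:
  u_1 = (-1, 0, 2)
  u_2 = (4/5, -1, 2/5)
  u_3 = (-4/9, -4/9, -2/9)

Orthogonality check:
  u_2 · u_1 = 0 (should be 0)
  u_3 · u_1 = 0 (should be 0)
  u_3 · u_2 = 0 (should be 0)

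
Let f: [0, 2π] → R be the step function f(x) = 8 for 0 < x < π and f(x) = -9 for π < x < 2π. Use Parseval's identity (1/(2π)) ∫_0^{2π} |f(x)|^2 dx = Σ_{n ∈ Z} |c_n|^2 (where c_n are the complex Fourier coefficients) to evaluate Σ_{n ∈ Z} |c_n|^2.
Σ |c_n|^2 = 145/2

Parseval equates the L^2 energy of f (normalised by 1/(2π)) with the ℓ^2 sum of its Fourier coefficients: (1/(2π)) ∫_0^{2π} |f|^2 = Σ |c_n|^2.
Compute the left side: (1/(2π)) [∫_0^π 8^2 dx + ∫_π^{2π} (-9)^2 dx] = (1/(2π)) · (64π + 81π) = (64 + 81)/2 = 145/2.
So Σ_{n ∈ Z} |c_n|^2 = 145/2.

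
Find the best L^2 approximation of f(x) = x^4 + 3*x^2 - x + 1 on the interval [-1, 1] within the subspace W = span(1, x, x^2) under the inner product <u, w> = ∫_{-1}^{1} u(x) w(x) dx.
g(x) = 27*x^2/7 - x + 32/35

The best approximation g ∈ W is the orthogonal projection of f onto W. Writing g = a_0 + a_1 x + a_2 x^2, the coefficients solve the normal equations G · a = b where
  G_{ij} = <φ_i, φ_j> and b_i = <f, φ_i>, with φ_0 = 1, φ_1 = x, φ_2 = x^2.
G =
  [2, 0, 2/3]
  [0, 2/3, 0]
  [2/3, 0, 2/5],
b = (22/5, -2/3, 226/105).
Solving gives a_0 = 32/35, a_1 = -1, a_2 = 27/7, so
  g(x) = 27*x^2/7 - x + 32/35.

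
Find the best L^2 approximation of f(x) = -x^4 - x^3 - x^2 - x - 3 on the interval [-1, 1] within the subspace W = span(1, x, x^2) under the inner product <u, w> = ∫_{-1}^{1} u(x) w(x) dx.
g(x) = -13*x^2/7 - 8*x/5 - 102/35

The best approximation g ∈ W is the orthogonal projection of f onto W. Writing g = a_0 + a_1 x + a_2 x^2, the coefficients solve the normal equations G · a = b where
  G_{ij} = <φ_i, φ_j> and b_i = <f, φ_i>, with φ_0 = 1, φ_1 = x, φ_2 = x^2.
G =
  [2, 0, 2/3]
  [0, 2/3, 0]
  [2/3, 0, 2/5],
b = (-106/15, -16/15, -94/35).
Solving gives a_0 = -102/35, a_1 = -8/5, a_2 = -13/7, so
  g(x) = -13*x^2/7 - 8*x/5 - 102/35.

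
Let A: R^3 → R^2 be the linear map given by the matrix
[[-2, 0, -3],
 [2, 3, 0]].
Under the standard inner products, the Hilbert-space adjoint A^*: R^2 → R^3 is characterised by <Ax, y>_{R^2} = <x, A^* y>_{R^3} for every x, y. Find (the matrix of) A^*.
A^* = A^T =
[[-2, 2],
 [0, 3],
 [-3, 0]]

For real matrices with standard dot products, the defining identity <Ax, y> = <x, A^* y> gives (Ax)^T y = x^T (A^*) y, i.e. x^T A^T y = x^T (A^*) y. Since this holds for all x, y, we must have A^* = A^T. Therefore
A^* =
[[-2, 2],
 [0, 3],
 [-3, 0]].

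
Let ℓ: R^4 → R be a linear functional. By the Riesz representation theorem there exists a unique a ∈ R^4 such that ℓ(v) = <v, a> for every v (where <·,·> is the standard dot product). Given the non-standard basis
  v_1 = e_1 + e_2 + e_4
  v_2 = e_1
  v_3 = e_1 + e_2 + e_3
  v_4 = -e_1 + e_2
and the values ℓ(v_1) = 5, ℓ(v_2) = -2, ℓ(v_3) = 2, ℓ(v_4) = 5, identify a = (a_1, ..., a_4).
a = (-2, 3, 1, 4)

Write a = (a_1, ..., a_4) in the standard basis. For each basis vector v_i, ℓ(v_i) = <v_i, a> is a linear equation in the a_j's. Collect the n equations into a matrix system V a = ℓ, where row i of V is v_i (expressed in the standard basis). Since V is invertible (lower-triangular with 1s on the diagonal, up to permutation), solve by back-substitution:
  V =
[[1, 1, 0, 1],
 [1, 0, 0, 0],
 [1, 1, 1, 0],
 [-1, 1, 0, 0]]
  V a = (5, -2, 2, 5)
Solving gives a = (-2, 3, 1, 4).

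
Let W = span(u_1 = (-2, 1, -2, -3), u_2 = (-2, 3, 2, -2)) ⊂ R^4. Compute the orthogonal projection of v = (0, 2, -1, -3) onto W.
proj_W(v) = (-164/99, 124/99, -80/99, -25/11)

Set up U = [u_1 | ... | u_2] ∈ R^(4×2). The projector onto W = col(U) is P = U (U^T U)^(-1) U^T.
Compute U^T U =
  [18, 9]
  [9, 21],
and U^T v = (13, 10).
Solve U^T U · c = U^T v for the coefficients: c = (61/99, 7/33). The projection is proj_W(v) = U c.
Check: (v - proj_W(v)) · u_1 = 0  (should be 0).
Check: (v - proj_W(v)) · u_2 = 0  (should be 0).
Result: proj_W(v) = (-164/99, 124/99, -80/99, -25/11).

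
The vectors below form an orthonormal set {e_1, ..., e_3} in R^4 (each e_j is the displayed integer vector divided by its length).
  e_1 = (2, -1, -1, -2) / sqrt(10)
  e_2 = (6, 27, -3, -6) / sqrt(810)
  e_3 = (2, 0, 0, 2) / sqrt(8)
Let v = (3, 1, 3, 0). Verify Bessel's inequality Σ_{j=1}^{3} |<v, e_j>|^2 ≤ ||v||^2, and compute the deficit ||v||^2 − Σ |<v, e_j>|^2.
Σ |<v, e_j>|^2 = 13/2; ||v||^2 = 19; deficit = 25/2

Write each e_j = u_j / sqrt(<u_j, u_j>) where u_j is the displayed integer vector. Then <v, e_j> = <v, u_j> / sqrt(<u_j, u_j>), so |<v, e_j>|^2 = <v, u_j>^2 / <u_j, u_j>.
Coefficients: <v, e_1> = 2/sqrt(10), <v, e_2> = 36/sqrt(810), <v, e_3> = 6/sqrt(8).
Square and sum: Σ |<v, e_j>|^2 = 13/2.
Compute ||v||^2 = v·v = 19.
Deficit = 19 − 13/2 = 25/2 ≥ 0, confirming Bessel's inequality. (The deficit equals ||v − Σ <v,e_j> e_j||^2, the squared distance from v to span{e_j}.)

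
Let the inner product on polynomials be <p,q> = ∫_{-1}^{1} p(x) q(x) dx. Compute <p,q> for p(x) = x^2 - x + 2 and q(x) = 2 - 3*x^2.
<p,q> = 62/15

Expand the product: p(x)·q(x) = -3*x^4 + 3*x^3 - 4*x^2 - 2*x + 4.
∫_{-1}^{1} of each monomial x^k gives [2/(k+1) if k even, 0 if k odd]. Integrating term-by-term (or equivalently evaluating the antiderivative F(x) = -3*x^5/5 + 3*x^4/4 - 4*x^3/3 - x^2 + 4*x at the endpoints):
  F(1) − F(−1) = 109/60 − (-139/60) = 62/15.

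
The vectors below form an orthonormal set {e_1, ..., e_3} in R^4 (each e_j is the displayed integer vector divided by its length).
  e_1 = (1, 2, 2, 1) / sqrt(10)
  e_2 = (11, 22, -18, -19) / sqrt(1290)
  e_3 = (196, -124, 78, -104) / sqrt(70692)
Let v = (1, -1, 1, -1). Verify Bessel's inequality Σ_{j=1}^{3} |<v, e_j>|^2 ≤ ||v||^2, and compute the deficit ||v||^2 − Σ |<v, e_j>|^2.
Σ |<v, e_j>|^2 = 499/137; ||v||^2 = 4; deficit = 49/137

Write each e_j = u_j / sqrt(<u_j, u_j>) where u_j is the displayed integer vector. Then <v, e_j> = <v, u_j> / sqrt(<u_j, u_j>), so |<v, e_j>|^2 = <v, u_j>^2 / <u_j, u_j>.
Coefficients: <v, e_1> = 0/sqrt(10), <v, e_2> = -10/sqrt(1290), <v, e_3> = 502/sqrt(70692).
Square and sum: Σ |<v, e_j>|^2 = 499/137.
Compute ||v||^2 = v·v = 4.
Deficit = 4 − 499/137 = 49/137 ≥ 0, confirming Bessel's inequality. (The deficit equals ||v − Σ <v,e_j> e_j||^2, the squared distance from v to span{e_j}.)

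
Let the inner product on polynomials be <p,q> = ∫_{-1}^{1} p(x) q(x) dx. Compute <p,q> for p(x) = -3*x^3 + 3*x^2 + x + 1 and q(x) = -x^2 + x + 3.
<p,q> = 48/5

Expand the product: p(x)·q(x) = 3*x^5 - 6*x^4 - 7*x^3 + 9*x^2 + 4*x + 3.
∫_{-1}^{1} of each monomial x^k gives [2/(k+1) if k even, 0 if k odd]. Integrating term-by-term (or equivalently evaluating the antiderivative F(x) = x^6/2 - 6*x^5/5 - 7*x^4/4 + 3*x^3 + 2*x^2 + 3*x at the endpoints):
  F(1) − F(−1) = 111/20 − (-81/20) = 48/5.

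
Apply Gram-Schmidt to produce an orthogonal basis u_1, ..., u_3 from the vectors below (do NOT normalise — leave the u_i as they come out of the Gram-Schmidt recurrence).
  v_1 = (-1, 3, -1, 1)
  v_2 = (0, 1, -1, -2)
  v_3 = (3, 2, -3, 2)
Orthogonal basis:
  u_1 = (-1, 3, -1, 1)
  u_2 = (1/6, 1/2, -5/6, -13/6)
  u_3 = (125/34, 1/34, -81/34, 41/34)

Apply the Gram-Schmidt recurrence
  u_1 = v_1
  u_i = v_i − Σ_{j<i} ((v_i · u_j) / (u_j · u_j)) · u_j.

Step by step this gives:
  u_1 = (-1, 3, -1, 1)
  u_2 = (1/6, 1/2, -5/6, -13/6)
  u_3 = (125/34, 1/34, -81/34, 41/34)

Orthogonality check:
  u_2 · u_1 = 0 (should be 0)
  u_3 · u_1 = 0 (should be 0)
  u_3 · u_2 = 0 (should be 0)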